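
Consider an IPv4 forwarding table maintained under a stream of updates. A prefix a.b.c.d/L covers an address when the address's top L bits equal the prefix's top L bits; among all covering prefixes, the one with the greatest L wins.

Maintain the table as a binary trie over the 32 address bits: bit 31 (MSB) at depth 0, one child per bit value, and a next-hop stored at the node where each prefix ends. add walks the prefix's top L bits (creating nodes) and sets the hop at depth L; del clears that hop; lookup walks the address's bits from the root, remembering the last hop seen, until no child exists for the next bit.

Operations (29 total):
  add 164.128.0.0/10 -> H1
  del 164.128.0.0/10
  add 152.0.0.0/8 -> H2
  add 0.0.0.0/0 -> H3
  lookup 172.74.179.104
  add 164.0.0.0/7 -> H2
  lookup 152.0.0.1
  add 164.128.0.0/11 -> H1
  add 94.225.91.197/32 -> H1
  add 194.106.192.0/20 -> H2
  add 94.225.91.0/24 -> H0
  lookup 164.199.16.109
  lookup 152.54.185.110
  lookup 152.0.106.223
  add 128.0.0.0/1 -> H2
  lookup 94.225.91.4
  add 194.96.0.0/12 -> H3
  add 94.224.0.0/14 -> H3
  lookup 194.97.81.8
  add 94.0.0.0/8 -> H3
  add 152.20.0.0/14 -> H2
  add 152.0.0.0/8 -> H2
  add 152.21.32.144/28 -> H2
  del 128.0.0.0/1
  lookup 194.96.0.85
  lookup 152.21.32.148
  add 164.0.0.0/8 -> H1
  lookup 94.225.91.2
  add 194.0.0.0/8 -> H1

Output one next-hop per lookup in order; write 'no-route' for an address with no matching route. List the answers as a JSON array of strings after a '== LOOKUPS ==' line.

Process each operation:
  add 164.128.0.0/10 -> H1 at depth 10
  - 164.128.0.0/10 clear@10
  add 152.0.0.0/8 -> H2 at depth 8
  add 0.0.0.0/0 -> H3 at depth 0
  ? 172.74.179.104  path d0:H3→d1:-→d2:-→d3:-→d4:-  best=H3
  add 164.0.0.0/7 -> H2 at depth 7
  ? 152.0.0.1  path d0:H3→d1:-→d2:-→d3:-→d4:-→d5:-→d6:-→d7:-→d8:H2  best=H2
  add 164.128.0.0/11 -> H1 at depth 11
  add 94.225.91.197/32 -> H1 at depth 32
  add 194.106.192.0/20 -> H2 at depth 20
  add 94.225.91.0/24 -> H0 at depth 24
  ? 164.199.16.109  path d0:H3→d1:-→d2:-→d3:-→d4:-→d5:-→d6:-→d7:H2→d8:-→d9:-  best=H2
  ? 152.54.185.110  path d0:H3→d1:-→d2:-→d3:-→d4:-→d5:-→d6:-→d7:-→d8:H2  best=H2
  ? 152.0.106.223  path d0:H3→d1:-→d2:-→d3:-→d4:-→d5:-→d6:-→d7:-→d8:H2  best=H2
  add 128.0.0.0/1 -> H2 at depth 1
  ? 94.225.91.4  path d0:H3→d1:-→d2:-→d3:-→d4:-→d5:-→d6:-→d7:-→d8:-→d9:-→d10:-→d11:-→d12:-→d13:-→d14:-→d15:-→d16:-→d17:-→d18:-→d19:-→d20:-→d21:-→d22:-→d23:-→d24:H0  best=H0
  add 194.96.0.0/12 -> H3 at depth 12
  add 94.224.0.0/14 -> H3 at depth 14
  ? 194.97.81.8  path d0:H3→d1:H2→d2:-→d3:-→d4:-→d5:-→d6:-→d7:-→d8:-→d9:-→d10:-→d11:-→d12:H3  best=H3
  add 94.0.0.0/8 -> H3 at depth 8
  add 152.20.0.0/14 -> H2 at depth 14
  add 152.0.0.0/8 -> H2 at depth 8
  add 152.21.32.144/28 -> H2 at depth 28
  - 128.0.0.0/1 clear@1
  ? 194.96.0.85  path d0:H3→d1:-→d2:-→d3:-→d4:-→d5:-→d6:-→d7:-→d8:-→d9:-→d10:-→d11:-→d12:H3  best=H3
  ? 152.21.32.148  path d0:H3→d1:-→d2:-→d3:-→d4:-→d5:-→d6:-→d7:-→d8:H2→d9:-→d10:-→d11:-→d12:-→d13:-→d14:H2→d15:-→d16:-→d17:-→d18:-→d19:-→d20:-→d21:-→d22:-→d23:-→d24:-→d25:-→d26:-→d27:-→d28:H2  best=H2
  add 164.0.0.0/8 -> H1 at depth 8
  ? 94.225.91.2  path d0:H3→d1:-→d2:-→d3:-→d4:-→d5:-→d6:-→d7:-→d8:H3→d9:-→d10:-→d11:-→d12:-→d13:-→d14:H3→d15:-→d16:-→d17:-→d18:-→d19:-→d20:-→d21:-→d22:-→d23:-→d24:H0  best=H0
  add 194.0.0.0/8 -> H1 at depth 8

== LOOKUPS ==
["H3","H2","H2","H2","H2","H0","H3","H3","H2","H0"]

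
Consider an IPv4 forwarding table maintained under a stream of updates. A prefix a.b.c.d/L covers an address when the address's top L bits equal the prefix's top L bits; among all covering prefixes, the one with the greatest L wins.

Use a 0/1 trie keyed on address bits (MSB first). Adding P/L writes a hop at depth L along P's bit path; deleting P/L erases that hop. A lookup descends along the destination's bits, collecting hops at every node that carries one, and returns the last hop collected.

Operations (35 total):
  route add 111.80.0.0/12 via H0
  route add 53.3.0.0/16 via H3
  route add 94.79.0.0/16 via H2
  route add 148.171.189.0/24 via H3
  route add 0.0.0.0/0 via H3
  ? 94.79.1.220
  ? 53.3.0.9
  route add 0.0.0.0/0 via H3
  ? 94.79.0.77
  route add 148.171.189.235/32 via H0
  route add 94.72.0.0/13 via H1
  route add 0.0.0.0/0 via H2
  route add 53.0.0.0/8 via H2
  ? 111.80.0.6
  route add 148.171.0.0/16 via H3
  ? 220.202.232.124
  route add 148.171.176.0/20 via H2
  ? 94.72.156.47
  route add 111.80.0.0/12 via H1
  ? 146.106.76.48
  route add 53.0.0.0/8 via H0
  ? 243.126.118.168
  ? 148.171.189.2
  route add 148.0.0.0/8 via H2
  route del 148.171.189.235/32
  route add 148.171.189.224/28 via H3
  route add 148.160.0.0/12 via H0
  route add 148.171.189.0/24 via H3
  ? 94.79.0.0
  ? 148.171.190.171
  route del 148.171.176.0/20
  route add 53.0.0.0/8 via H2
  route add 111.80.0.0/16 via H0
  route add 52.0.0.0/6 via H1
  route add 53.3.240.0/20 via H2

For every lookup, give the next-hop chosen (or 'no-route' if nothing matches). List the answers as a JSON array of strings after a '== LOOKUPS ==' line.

Trace:
  add 111.80.0.0/12 -> H0 at depth 12
  add 53.3.0.0/16 -> H3 at depth 16
  add 94.79.0.0/16 -> H2 at depth 16
  add 148.171.189.0/24 -> H3 at depth 24
  add 0.0.0.0/0 -> H3 at depth 0
  ? 94.79.1.220  path d0:H3→d1:-→d2:-→d3:-→d4:-→d5:-→d6:-→d7:-→d8:-→d9:-→d10:-→d11:-→d12:-→d13:-→d14:-→d15:-→d16:H2  best=H2
  ? 53.3.0.9  path d0:H3→d1:-→d2:-→d3:-→d4:-→d5:-→d6:-→d7:-→d8:-→d9:-→d10:-→d11:-→d12:-→d13:-→d14:-→d15:-→d16:H3  best=H3
  add 0.0.0.0/0 -> H3 at depth 0
  ? 94.79.0.77  path d0:H3→d1:-→d2:-→d3:-→d4:-→d5:-→d6:-→d7:-→d8:-→d9:-→d10:-→d11:-→d12:-→d13:-→d14:-→d15:-→d16:H2  best=H2
  add 148.171.189.235/32 -> H0 at depth 32
  add 94.72.0.0/13 -> H1 at depth 13
  add 0.0.0.0/0 -> H2 at depth 0
  add 53.0.0.0/8 -> H2 at depth 8
  ? 111.80.0.6  path d0:H2→d1:-→d2:-→d3:-→d4:-→d5:-→d6:-→d7:-→d8:-→d9:-→d10:-→d11:-→d12:H0  best=H0
  add 148.171.0.0/16 -> H3 at depth 16
  ? 220.202.232.124  path d0:H2→d1:-  best=H2
  add 148.171.176.0/20 -> H2 at depth 20
  ? 94.72.156.47  path d0:H2→d1:-→d2:-→d3:-→d4:-→d5:-→d6:-→d7:-→d8:-→d9:-→d10:-→d11:-→d12:-→d13:H1  best=H1
  add 111.80.0.0/12 -> H1 at depth 12
  ? 146.106.76.48  path d0:H2→d1:-→d2:-→d3:-→d4:-→d5:-  best=H2
  add 53.0.0.0/8 -> H0 at depth 8
  ? 243.126.118.168  path d0:H2→d1:-  best=H2
  ? 148.171.189.2  path d0:H2→d1:-→d2:-→d3:-→d4:-→d5:-→d6:-→d7:-→d8:-→d9:-→d10:-→d11:-→d12:-→d13:-→d14:-→d15:-→d16:H3→d17:-→d18:-→d19:-→d20:H2→d21:-→d22:-→d23:-→d24:H3  best=H3
  add 148.0.0.0/8 -> H2 at depth 8
  - 148.171.189.235/32 clear@32
  add 148.171.189.224/28 -> H3 at depth 28
  add 148.160.0.0/12 -> H0 at depth 12
  add 148.171.189.0/24 -> H3 at depth 24
  ? 94.79.0.0  path d0:H2→d1:-→d2:-→d3:-→d4:-→d5:-→d6:-→d7:-→d8:-→d9:-→d10:-→d11:-→d12:-→d13:H1→d14:-→d15:-→d16:H2  best=H2
  ? 148.171.190.171  path d0:H2→d1:-→d2:-→d3:-→d4:-→d5:-→d6:-→d7:-→d8:H2→d9:-→d10:-→d11:-→d12:H0→d13:-→d14:-→d15:-→d16:H3→d17:-→d18:-→d19:-→d20:H2→d21:-→d22:-  best=H2
  - 148.171.176.0/20 clear@20
  add 53.0.0.0/8 -> H2 at depth 8
  add 111.80.0.0/16 -> H0 at depth 16
  add 52.0.0.0/6 -> H1 at depth 6
  add 53.3.240.0/20 -> H2 at depth 20

== LOOKUPS ==
["H2","H3","H2","H0","H2","H1","H2","H2","H3","H2","H2"]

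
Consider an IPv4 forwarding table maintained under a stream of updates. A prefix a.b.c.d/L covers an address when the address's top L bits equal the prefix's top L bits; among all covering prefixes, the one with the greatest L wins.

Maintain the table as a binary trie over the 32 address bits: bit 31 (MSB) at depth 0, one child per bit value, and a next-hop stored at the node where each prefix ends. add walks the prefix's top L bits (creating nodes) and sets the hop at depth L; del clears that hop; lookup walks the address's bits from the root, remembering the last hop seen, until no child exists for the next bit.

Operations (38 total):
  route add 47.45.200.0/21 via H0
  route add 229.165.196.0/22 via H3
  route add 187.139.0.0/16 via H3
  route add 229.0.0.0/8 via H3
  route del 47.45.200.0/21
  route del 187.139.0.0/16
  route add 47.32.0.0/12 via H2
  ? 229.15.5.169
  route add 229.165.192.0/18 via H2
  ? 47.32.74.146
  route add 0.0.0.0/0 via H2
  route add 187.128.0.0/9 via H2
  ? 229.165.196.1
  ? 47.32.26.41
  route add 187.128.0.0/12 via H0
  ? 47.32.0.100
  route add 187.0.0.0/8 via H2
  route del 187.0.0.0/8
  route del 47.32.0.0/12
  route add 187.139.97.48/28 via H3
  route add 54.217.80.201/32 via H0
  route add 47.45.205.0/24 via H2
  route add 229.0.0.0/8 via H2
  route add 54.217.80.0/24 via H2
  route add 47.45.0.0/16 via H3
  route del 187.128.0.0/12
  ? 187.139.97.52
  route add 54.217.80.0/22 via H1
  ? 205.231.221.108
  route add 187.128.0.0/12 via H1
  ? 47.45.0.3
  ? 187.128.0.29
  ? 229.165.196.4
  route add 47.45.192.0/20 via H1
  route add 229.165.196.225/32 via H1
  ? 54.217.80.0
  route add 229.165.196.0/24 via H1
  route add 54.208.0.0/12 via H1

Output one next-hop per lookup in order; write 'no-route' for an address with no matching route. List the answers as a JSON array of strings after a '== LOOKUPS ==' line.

Apply in order:
  + 47.45.200.0/21 (H0) depth=21
  + 229.165.196.0/22 (H3) depth=22
  + 187.139.0.0/16 (H3) depth=16
  + 229.0.0.0/8 (H3) depth=8
  - 47.45.200.0/21 clear@21
  - 187.139.0.0/16 clear@16
  + 47.32.0.0/12 (H2) depth=12
  Q 229.15.5.169: descend 11100101 ; hops seen [H3] ; pick H3
  + 229.165.192.0/18 (H2) depth=18
  Q 47.32.74.146: descend 001011110010 ; hops seen [H2] ; pick H2
  + 0.0.0.0/0 (H2) depth=0
  + 187.128.0.0/9 (H2) depth=9
  Q 229.165.196.1: descend 1110010110100101110001 ; hops seen [H2,H3,H2,H3] ; pick H3
  Q 47.32.26.41: descend 001011110010 ; hops seen [H2,H2] ; pick H2
  + 187.128.0.0/12 (H0) depth=12
  Q 47.32.0.100: descend 001011110010 ; hops seen [H2,H2] ; pick H2
  + 187.0.0.0/8 (H2) depth=8
  - 187.0.0.0/8 clear@8
  - 47.32.0.0/12 clear@12
  + 187.139.97.48/28 (H3) depth=28
  + 54.217.80.201/32 (H0) depth=32
  + 47.45.205.0/24 (H2) depth=24
  + 229.0.0.0/8 (H2) depth=8
  + 54.217.80.0/24 (H2) depth=24
  + 47.45.0.0/16 (H3) depth=16
  - 187.128.0.0/12 clear@12
  Q 187.139.97.52: descend 1011101110001011011000010011 ; hops seen [H2,H2,H3] ; pick H3
  + 54.217.80.0/22 (H1) depth=22
  Q 205.231.221.108: descend 11 ; hops seen [H2] ; pick H2
  + 187.128.0.0/12 (H1) depth=12
  Q 47.45.0.3: descend 0010111100101101 ; hops seen [H2,H3] ; pick H3
  Q 187.128.0.29: descend 101110111000 ; hops seen [H2,H2,H1] ; pick H1
  Q 229.165.196.4: descend 1110010110100101110001 ; hops seen [H2,H2,H2,H3] ; pick H3
  + 47.45.192.0/20 (H1) depth=20
  + 229.165.196.225/32 (H1) depth=32
  Q 54.217.80.0: descend 001101101101100101010000 ; hops seen [H2,H1,H2] ; pick H2
  + 229.165.196.0/24 (H1) depth=24
  + 54.208.0.0/12 (H1) depth=12

== LOOKUPS ==
["H3","H2","H3","H2","H2","H3","H2","H3","H1","H3","H2"]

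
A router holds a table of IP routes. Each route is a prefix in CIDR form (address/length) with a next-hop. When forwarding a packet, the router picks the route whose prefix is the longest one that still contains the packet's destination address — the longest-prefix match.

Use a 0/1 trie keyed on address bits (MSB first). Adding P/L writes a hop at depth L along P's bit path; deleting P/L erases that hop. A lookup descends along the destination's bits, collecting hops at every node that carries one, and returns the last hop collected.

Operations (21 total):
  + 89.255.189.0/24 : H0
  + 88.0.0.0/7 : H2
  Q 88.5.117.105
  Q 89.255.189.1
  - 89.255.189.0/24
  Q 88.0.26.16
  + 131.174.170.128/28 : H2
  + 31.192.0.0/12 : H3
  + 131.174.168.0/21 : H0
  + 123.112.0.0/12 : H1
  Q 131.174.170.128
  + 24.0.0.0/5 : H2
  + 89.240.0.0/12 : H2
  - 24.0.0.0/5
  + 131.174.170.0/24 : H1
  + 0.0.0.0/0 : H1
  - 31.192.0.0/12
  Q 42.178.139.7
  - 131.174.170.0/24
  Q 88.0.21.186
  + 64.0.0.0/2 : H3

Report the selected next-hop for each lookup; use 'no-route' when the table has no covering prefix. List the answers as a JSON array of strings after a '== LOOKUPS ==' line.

Apply in order:
  add 89.255.189.0/24 -> H0 at depth 24
  add 88.0.0.0/7 -> H2 at depth 7
  Q 88.5.117.105: descend 0101100 ; hops seen [H2] ; pick H2
  Q 89.255.189.1: descend 010110011111111110111101 ; hops seen [H2,H0] ; pick H0
  del 89.255.189.0/24 (clear depth 24)
  Q 88.0.26.16: descend 0101100 ; hops seen [H2] ; pick H2
  add 131.174.170.128/28 -> H2 at depth 28
  add 31.192.0.0/12 -> H3 at depth 12
  add 131.174.168.0/21 -> H0 at depth 21
  add 123.112.0.0/12 -> H1 at depth 12
  Q 131.174.170.128: descend 1000001110101110101010101000 ; hops seen [H0,H2] ; pick H2
  add 24.0.0.0/5 -> H2 at depth 5
  add 89.240.0.0/12 -> H2 at depth 12
  del 24.0.0.0/5 (clear depth 5)
  add 131.174.170.0/24 -> H1 at depth 24
  add 0.0.0.0/0 -> H1 at depth 0
  del 31.192.0.0/12 (clear depth 12)
  Q 42.178.139.7: descend 00 ; hops seen [H1] ; pick H1
  del 131.174.170.0/24 (clear depth 24)
  Q 88.0.21.186: descend 0101100 ; hops seen [H1,H2] ; pick H2
  add 64.0.0.0/2 -> H3 at depth 2

== LOOKUPS ==
["H2","H0","H2","H2","H1","H2"]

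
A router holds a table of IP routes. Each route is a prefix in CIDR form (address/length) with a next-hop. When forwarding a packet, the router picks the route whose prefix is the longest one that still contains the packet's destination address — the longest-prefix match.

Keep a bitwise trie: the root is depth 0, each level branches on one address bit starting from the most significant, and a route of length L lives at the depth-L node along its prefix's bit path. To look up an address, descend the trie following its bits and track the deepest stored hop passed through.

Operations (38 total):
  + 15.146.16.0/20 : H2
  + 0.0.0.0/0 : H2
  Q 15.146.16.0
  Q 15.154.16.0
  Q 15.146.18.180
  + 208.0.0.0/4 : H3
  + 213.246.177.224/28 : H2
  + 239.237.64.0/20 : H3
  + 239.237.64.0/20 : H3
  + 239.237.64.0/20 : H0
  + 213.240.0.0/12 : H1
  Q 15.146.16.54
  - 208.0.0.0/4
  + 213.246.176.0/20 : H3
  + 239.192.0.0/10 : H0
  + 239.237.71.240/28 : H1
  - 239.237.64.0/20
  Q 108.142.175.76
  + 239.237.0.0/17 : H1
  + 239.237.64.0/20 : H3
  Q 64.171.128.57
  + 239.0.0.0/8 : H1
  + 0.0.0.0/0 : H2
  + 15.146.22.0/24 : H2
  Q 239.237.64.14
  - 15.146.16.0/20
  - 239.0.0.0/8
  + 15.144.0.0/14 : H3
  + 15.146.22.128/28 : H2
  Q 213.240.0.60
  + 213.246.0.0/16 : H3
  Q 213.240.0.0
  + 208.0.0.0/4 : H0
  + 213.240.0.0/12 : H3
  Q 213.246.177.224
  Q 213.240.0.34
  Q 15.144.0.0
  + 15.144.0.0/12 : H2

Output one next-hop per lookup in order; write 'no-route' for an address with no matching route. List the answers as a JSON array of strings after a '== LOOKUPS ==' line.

Apply in order:
  add 15.146.16.0/20 -> H2 at depth 20
  add 0.0.0.0/0 -> H2 at depth 0
  ? 15.146.16.0  path d0:H2→d1:-→d2:-→d3:-→d4:-→d5:-→d6:-→d7:-→d8:-→d9:-→d10:-→d11:-→d12:-→d13:-→d14:-→d15:-→d16:-→d17:-→d18:-→d19:-→d20:H2  best=H2
  ? 15.154.16.0  path d0:H2→d1:-→d2:-→d3:-→d4:-→d5:-→d6:-→d7:-→d8:-→d9:-→d10:-→d11:-→d12:-  best=H2
  ? 15.146.18.180  path d0:H2→d1:-→d2:-→d3:-→d4:-→d5:-→d6:-→d7:-→d8:-→d9:-→d10:-→d11:-→d12:-→d13:-→d14:-→d15:-→d16:-→d17:-→d18:-→d19:-→d20:H2  best=H2
  add 208.0.0.0/4 -> H3 at depth 4
  add 213.246.177.224/28 -> H2 at depth 28
  add 239.237.64.0/20 -> H3 at depth 20
  add 239.237.64.0/20 -> H3 at depth 20
  add 239.237.64.0/20 -> H0 at depth 20
  add 213.240.0.0/12 -> H1 at depth 12
  ? 15.146.16.54  path d0:H2→d1:-→d2:-→d3:-→d4:-→d5:-→d6:-→d7:-→d8:-→d9:-→d10:-→d11:-→d12:-→d13:-→d14:-→d15:-→d16:-→d17:-→d18:-→d19:-→d20:H2  best=H2
  - 208.0.0.0/4 clear@4
  add 213.246.176.0/20 -> H3 at depth 20
  add 239.192.0.0/10 -> H0 at depth 10
  add 239.237.71.240/28 -> H1 at depth 28
  - 239.237.64.0/20 clear@20
  ? 108.142.175.76  path d0:H2→d1:-  best=H2
  add 239.237.0.0/17 -> H1 at depth 17
  add 239.237.64.0/20 -> H3 at depth 20
  ? 64.171.128.57  path d0:H2→d1:-  best=H2
  add 239.0.0.0/8 -> H1 at depth 8
  add 0.0.0.0/0 -> H2 at depth 0
  add 15.146.22.0/24 -> H2 at depth 24
  ? 239.237.64.14  path d0:H2→d1:-→d2:-→d3:-→d4:-→d5:-→d6:-→d7:-→d8:H1→d9:-→d10:H0→d11:-→d12:-→d13:-→d14:-→d15:-→d16:-→d17:H1→d18:-→d19:-→d20:H3→d21:-  best=H3
  - 15.146.16.0/20 clear@20
  - 239.0.0.0/8 clear@8
  add 15.144.0.0/14 -> H3 at depth 14
  add 15.146.22.128/28 -> H2 at depth 28
  ? 213.240.0.60  path d0:H2→d1:-→d2:-→d3:-→d4:-→d5:-→d6:-→d7:-→d8:-→d9:-→d10:-→d11:-→d12:H1→d13:-  best=H1
  add 213.246.0.0/16 -> H3 at depth 16
  ? 213.240.0.0  path d0:H2→d1:-→d2:-→d3:-→d4:-→d5:-→d6:-→d7:-→d8:-→d9:-→d10:-→d11:-→d12:H1→d13:-  best=H1
  add 208.0.0.0/4 -> H0 at depth 4
  add 213.240.0.0/12 -> H3 at depth 12
  ? 213.246.177.224  path d0:H2→d1:-→d2:-→d3:-→d4:H0→d5:-→d6:-→d7:-→d8:-→d9:-→d10:-→d11:-→d12:H3→d13:-→d14:-→d15:-→d16:H3→d17:-→d18:-→d19:-→d20:H3→d21:-→d22:-→d23:-→d24:-→d25:-→d26:-→d27:-→d28:H2  best=H2
  ? 213.240.0.34  path d0:H2→d1:-→d2:-→d3:-→d4:H0→d5:-→d6:-→d7:-→d8:-→d9:-→d10:-→d11:-→d12:H3→d13:-  best=H3
  ? 15.144.0.0  path d0:H2→d1:-→d2:-→d3:-→d4:-→d5:-→d6:-→d7:-→d8:-→d9:-→d10:-→d11:-→d12:-→d13:-→d14:H3  best=H3
  add 15.144.0.0/12 -> H2 at depth 12

== LOOKUPS ==
["H2","H2","H2","H2","H2","H2","H3","H1","H1","H2","H3","H3"]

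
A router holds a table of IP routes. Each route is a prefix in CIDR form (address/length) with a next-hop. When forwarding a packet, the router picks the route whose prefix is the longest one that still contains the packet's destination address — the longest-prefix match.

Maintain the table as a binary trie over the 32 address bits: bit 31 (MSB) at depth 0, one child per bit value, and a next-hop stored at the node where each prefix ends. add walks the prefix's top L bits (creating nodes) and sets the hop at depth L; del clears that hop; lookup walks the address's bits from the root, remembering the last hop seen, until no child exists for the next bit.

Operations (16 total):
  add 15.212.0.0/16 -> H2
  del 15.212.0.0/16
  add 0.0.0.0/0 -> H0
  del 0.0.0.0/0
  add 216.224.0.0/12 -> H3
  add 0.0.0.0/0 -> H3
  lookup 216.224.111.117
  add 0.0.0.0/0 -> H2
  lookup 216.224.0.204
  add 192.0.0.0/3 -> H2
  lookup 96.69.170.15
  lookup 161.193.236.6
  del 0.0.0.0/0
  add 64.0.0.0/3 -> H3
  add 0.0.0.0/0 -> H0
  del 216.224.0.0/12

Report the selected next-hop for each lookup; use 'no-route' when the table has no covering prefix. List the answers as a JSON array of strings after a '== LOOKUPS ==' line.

Apply in order:
  add 15.212.0.0/16 -> H2 at depth 16
  del 15.212.0.0/16 (clear depth 16)
  add 0.0.0.0/0 -> H0 at depth 0
  del 0.0.0.0/0 (clear depth 0)
  add 216.224.0.0/12 -> H3 at depth 12
  add 0.0.0.0/0 -> H3 at depth 0
  lookup 216.224.111.117: bits 110110001110 walk d0:H3→d1:-→d2:-→d3:-→d4:-→d5:-→d6:-→d7:-→d8:-→d9:-→d10:-→d11:-→d12:H3 -> H3
  add 0.0.0.0/0 -> H2 at depth 0
  lookup 216.224.0.204: bits 110110001110 walk d0:H2→d1:-→d2:-→d3:-→d4:-→d5:-→d6:-→d7:-→d8:-→d9:-→d10:-→d11:-→d12:H3 -> H3
  add 192.0.0.0/3 -> H2 at depth 3
  lookup 96.69.170.15: bits 0 walk d0:H2→d1:- -> H2
  lookup 161.193.236.6: bits 1 walk d0:H2→d1:- -> H2
  del 0.0.0.0/0 (clear depth 0)
  add 64.0.0.0/3 -> H3 at depth 3
  add 0.0.0.0/0 -> H0 at depth 0
  del 216.224.0.0/12 (clear depth 12)

== LOOKUPS ==
["H3","H3","H2","H2"]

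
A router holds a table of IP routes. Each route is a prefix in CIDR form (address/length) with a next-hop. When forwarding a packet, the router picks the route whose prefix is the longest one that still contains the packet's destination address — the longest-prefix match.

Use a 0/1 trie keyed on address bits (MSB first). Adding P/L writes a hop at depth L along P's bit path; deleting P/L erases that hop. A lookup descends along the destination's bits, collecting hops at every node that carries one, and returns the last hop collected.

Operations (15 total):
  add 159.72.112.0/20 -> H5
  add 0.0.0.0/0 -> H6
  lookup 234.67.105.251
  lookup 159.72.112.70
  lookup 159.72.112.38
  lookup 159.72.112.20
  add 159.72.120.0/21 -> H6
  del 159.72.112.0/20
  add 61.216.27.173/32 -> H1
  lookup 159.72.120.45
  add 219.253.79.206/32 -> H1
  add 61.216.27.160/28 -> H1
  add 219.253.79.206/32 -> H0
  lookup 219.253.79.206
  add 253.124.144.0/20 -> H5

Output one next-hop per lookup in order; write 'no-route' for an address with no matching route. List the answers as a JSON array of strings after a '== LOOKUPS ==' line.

Apply in order:
  add 159.72.112.0/20 -> H5 at depth 20
  add 0.0.0.0/0 -> H6 at depth 0
  lookup 234.67.105.251: bits 1 walk d0:H6→d1:- -> H6
  lookup 159.72.112.70: bits 10011111010010000111 walk d0:H6→d1:-→d2:-→d3:-→d4:-→d5:-→d6:-→d7:-→d8:-→d9:-→d10:-→d11:-→d12:-→d13:-→d14:-→d15:-→d16:-→d17:-→d18:-→d19:-→d20:H5 -> H5
  lookup 159.72.112.38: bits 10011111010010000111 walk d0:H6→d1:-→d2:-→d3:-→d4:-→d5:-→d6:-→d7:-→d8:-→d9:-→d10:-→d11:-→d12:-→d13:-→d14:-→d15:-→d16:-→d17:-→d18:-→d19:-→d20:H5 -> H5
  lookup 159.72.112.20: bits 10011111010010000111 walk d0:H6→d1:-→d2:-→d3:-→d4:-→d5:-→d6:-→d7:-→d8:-→d9:-→d10:-→d11:-→d12:-→d13:-→d14:-→d15:-→d16:-→d17:-→d18:-→d19:-→d20:H5 -> H5
  add 159.72.120.0/21 -> H6 at depth 21
  del 159.72.112.0/20 (clear depth 20)
  add 61.216.27.173/32 -> H1 at depth 32
  lookup 159.72.120.45: bits 100111110100100001111 walk d0:H6→d1:-→d2:-→d3:-→d4:-→d5:-→d6:-→d7:-→d8:-→d9:-→d10:-→d11:-→d12:-→d13:-→d14:-→d15:-→d16:-→d17:-→d18:-→d19:-→d20:-→d21:H6 -> H6
  add 219.253.79.206/32 -> H1 at depth 32
  add 61.216.27.160/28 -> H1 at depth 28
  add 219.253.79.206/32 -> H0 at depth 32
  lookup 219.253.79.206: bits 11011011111111010100111111001110 walk d0:H6→d1:-→d2:-→d3:-→d4:-→d5:-→d6:-→d7:-→d8:-→d9:-→d10:-→d11:-→d12:-→d13:-→d14:-→d15:-→d16:-→d17:-→d18:-→d19:-→d20:-→d21:-→d22:-→d23:-→d24:-→d25:-→d26:-→d27:-→d28:-→d29:-→d30:-→d31:-→d32:H0 -> H0
  add 253.124.144.0/20 -> H5 at depth 20

== LOOKUPS ==
["H6","H5","H5","H5","H6","H0"]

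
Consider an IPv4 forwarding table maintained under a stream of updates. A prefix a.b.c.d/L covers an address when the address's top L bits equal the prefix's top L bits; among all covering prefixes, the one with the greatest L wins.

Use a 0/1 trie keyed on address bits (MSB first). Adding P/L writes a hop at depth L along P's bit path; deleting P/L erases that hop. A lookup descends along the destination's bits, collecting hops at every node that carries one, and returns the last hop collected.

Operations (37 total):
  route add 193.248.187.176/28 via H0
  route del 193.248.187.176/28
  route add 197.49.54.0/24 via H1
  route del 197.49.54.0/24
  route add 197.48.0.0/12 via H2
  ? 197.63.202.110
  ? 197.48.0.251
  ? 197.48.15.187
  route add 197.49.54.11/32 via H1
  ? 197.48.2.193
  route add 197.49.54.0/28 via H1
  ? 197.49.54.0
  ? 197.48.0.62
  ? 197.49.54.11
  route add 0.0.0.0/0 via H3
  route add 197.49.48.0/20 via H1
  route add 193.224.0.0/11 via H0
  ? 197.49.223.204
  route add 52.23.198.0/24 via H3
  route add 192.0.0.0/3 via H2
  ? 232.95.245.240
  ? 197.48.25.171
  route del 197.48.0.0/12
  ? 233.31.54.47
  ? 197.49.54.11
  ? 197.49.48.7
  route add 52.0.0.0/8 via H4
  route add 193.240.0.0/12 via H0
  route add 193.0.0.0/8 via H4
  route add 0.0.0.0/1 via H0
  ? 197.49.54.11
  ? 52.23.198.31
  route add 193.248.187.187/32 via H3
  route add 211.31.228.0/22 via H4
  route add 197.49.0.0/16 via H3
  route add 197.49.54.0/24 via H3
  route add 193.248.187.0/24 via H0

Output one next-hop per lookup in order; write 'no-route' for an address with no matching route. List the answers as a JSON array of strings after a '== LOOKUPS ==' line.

Process each operation:
  + 193.248.187.176/28 (H0) depth=28
  del 193.248.187.176/28 (clear depth 28)
  + 197.49.54.0/24 (H1) depth=24
  del 197.49.54.0/24 (clear depth 24)
  + 197.48.0.0/12 (H2) depth=12
  Q 197.63.202.110: descend 110001010011 ; hops seen [H2] ; pick H2
  Q 197.48.0.251: descend 110001010011000 ; hops seen [H2] ; pick H2
  Q 197.48.15.187: descend 110001010011000 ; hops seen [H2] ; pick H2
  + 197.49.54.11/32 (H1) depth=32
  Q 197.48.2.193: descend 110001010011000 ; hops seen [H2] ; pick H2
  + 197.49.54.0/28 (H1) depth=28
  Q 197.49.54.0: descend 1100010100110001001101100000 ; hops seen [H2,H1] ; pick H1
  Q 197.48.0.62: descend 110001010011000 ; hops seen [H2] ; pick H2
  Q 197.49.54.11: descend 11000101001100010011011000001011 ; hops seen [H2,H1,H1] ; pick H1
  + 0.0.0.0/0 (H3) depth=0
  + 197.49.48.0/20 (H1) depth=20
  + 193.224.0.0/11 (H0) depth=11
  Q 197.49.223.204: descend 1100010100110001 ; hops seen [H3,H2] ; pick H2
  + 52.23.198.0/24 (H3) depth=24
  + 192.0.0.0/3 (H2) depth=3
  Q 232.95.245.240: descend 11 ; hops seen [H3] ; pick H3
  Q 197.48.25.171: descend 110001010011000 ; hops seen [H3,H2,H2] ; pick H2
  del 197.48.0.0/12 (clear depth 12)
  Q 233.31.54.47: descend 11 ; hops seen [H3] ; pick H3
  Q 197.49.54.11: descend 11000101001100010011011000001011 ; hops seen [H3,H2,H1,H1,H1] ; pick H1
  Q 197.49.48.7: descend 110001010011000100110 ; hops seen [H3,H2,H1] ; pick H1
  + 52.0.0.0/8 (H4) depth=8
  + 193.240.0.0/12 (H0) depth=12
  + 193.0.0.0/8 (H4) depth=8
  + 0.0.0.0/1 (H0) depth=1
  Q 197.49.54.11: descend 11000101001100010011011000001011 ; hops seen [H3,H2,H1,H1,H1] ; pick H1
  Q 52.23.198.31: descend 001101000001011111000110 ; hops seen [H3,H0,H4,H3] ; pick H3
  + 193.248.187.187/32 (H3) depth=32
  + 211.31.228.0/22 (H4) depth=22
  + 197.49.0.0/16 (H3) depth=16
  + 197.49.54.0/24 (H3) depth=24
  + 193.248.187.0/24 (H0) depth=24

== LOOKUPS ==
["H2","H2","H2","H2","H1","H2","H1","H2","H3","H2","H3","H1","H1","H1","H3"]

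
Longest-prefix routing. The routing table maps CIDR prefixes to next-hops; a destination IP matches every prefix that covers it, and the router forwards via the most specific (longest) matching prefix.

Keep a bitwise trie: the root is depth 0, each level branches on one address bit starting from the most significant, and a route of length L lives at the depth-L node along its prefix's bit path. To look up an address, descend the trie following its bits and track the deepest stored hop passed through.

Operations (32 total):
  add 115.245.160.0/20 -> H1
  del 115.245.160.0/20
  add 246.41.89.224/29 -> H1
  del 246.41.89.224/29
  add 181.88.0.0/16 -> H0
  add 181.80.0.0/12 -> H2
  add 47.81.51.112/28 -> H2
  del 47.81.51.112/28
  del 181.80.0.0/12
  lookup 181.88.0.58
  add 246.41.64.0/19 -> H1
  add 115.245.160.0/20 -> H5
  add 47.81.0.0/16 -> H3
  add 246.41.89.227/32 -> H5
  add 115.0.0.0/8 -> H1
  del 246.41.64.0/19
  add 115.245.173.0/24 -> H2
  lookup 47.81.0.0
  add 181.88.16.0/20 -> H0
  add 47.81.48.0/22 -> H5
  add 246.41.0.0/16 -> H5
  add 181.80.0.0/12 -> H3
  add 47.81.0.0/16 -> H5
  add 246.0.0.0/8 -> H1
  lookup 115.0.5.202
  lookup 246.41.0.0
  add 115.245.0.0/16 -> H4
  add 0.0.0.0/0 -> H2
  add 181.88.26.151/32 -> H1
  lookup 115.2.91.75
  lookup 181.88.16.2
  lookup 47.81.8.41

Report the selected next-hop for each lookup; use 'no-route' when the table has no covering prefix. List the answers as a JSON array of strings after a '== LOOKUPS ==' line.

Process each operation:
  add 115.245.160.0/20 -> H1 at depth 20
  - 115.245.160.0/20 clear@20
  add 246.41.89.224/29 -> H1 at depth 29
  - 246.41.89.224/29 clear@29
  add 181.88.0.0/16 -> H0 at depth 16
  add 181.80.0.0/12 -> H2 at depth 12
  add 47.81.51.112/28 -> H2 at depth 28
  - 47.81.51.112/28 clear@28
  - 181.80.0.0/12 clear@12
  Q 181.88.0.58: descend 1011010101011000 ; hops seen [H0] ; pick H0
  add 246.41.64.0/19 -> H1 at depth 19
  add 115.245.160.0/20 -> H5 at depth 20
  add 47.81.0.0/16 -> H3 at depth 16
  add 246.41.89.227/32 -> H5 at depth 32
  add 115.0.0.0/8 -> H1 at depth 8
  - 246.41.64.0/19 clear@19
  add 115.245.173.0/24 -> H2 at depth 24
  Q 47.81.0.0: descend 001011110101000100 ; hops seen [H3] ; pick H3
  add 181.88.16.0/20 -> H0 at depth 20
  add 47.81.48.0/22 -> H5 at depth 22
  add 246.41.0.0/16 -> H5 at depth 16
  add 181.80.0.0/12 -> H3 at depth 12
  add 47.81.0.0/16 -> H5 at depth 16
  add 246.0.0.0/8 -> H1 at depth 8
  Q 115.0.5.202: descend 01110011 ; hops seen [H1] ; pick H1
  Q 246.41.0.0: descend 11110110001010010 ; hops seen [H1,H5] ; pick H5
  add 115.245.0.0/16 -> H4 at depth 16
  add 0.0.0.0/0 -> H2 at depth 0
  add 181.88.26.151/32 -> H1 at depth 32
  Q 115.2.91.75: descend 01110011 ; hops seen [H2,H1] ; pick H1
  Q 181.88.16.2: descend 10110101010110000001 ; hops seen [H2,H3,H0,H0] ; pick H0
  Q 47.81.8.41: descend 001011110101000100 ; hops seen [H2,H5] ; pick H5

== LOOKUPS ==
["H0","H3","H1","H5","H1","H0","H5"]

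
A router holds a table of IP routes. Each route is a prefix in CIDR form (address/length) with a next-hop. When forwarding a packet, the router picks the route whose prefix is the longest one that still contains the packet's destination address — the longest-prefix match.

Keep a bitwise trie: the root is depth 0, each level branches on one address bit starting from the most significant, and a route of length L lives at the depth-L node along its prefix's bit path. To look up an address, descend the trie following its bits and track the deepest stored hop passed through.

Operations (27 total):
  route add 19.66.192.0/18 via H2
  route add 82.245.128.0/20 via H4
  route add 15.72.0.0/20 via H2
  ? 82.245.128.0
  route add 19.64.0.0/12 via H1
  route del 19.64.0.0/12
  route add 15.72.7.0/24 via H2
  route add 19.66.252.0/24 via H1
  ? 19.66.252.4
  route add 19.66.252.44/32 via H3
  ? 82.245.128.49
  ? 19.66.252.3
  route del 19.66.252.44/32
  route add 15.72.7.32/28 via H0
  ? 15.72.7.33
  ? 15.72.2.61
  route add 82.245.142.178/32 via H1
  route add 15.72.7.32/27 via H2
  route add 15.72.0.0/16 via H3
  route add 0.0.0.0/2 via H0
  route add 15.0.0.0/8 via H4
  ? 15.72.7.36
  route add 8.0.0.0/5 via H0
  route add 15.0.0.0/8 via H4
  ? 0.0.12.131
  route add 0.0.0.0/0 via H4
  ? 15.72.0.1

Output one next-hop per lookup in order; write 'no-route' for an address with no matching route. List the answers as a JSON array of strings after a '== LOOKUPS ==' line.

Trace:
  add 19.66.192.0/18 -> H2 at depth 18
  add 82.245.128.0/20 -> H4 at depth 20
  add 15.72.0.0/20 -> H2 at depth 20
  Q 82.245.128.0: descend 01010010111101011000 ; hops seen [H4] ; pick H4
  add 19.64.0.0/12 -> H1 at depth 12
  del 19.64.0.0/12 (clear depth 12)
  add 15.72.7.0/24 -> H2 at depth 24
  add 19.66.252.0/24 -> H1 at depth 24
  Q 19.66.252.4: descend 000100110100001011111100 ; hops seen [H2,H1] ; pick H1
  add 19.66.252.44/32 -> H3 at depth 32
  Q 82.245.128.49: descend 01010010111101011000 ; hops seen [H4] ; pick H4
  Q 19.66.252.3: descend 00010011010000101111110000 ; hops seen [H2,H1] ; pick H1
  del 19.66.252.44/32 (clear depth 32)
  add 15.72.7.32/28 -> H0 at depth 28
  Q 15.72.7.33: descend 0000111101001000000001110010 ; hops seen [H2,H2,H0] ; pick H0
  Q 15.72.2.61: descend 000011110100100000000 ; hops seen [H2] ; pick H2
  add 82.245.142.178/32 -> H1 at depth 32
  add 15.72.7.32/27 -> H2 at depth 27
  add 15.72.0.0/16 -> H3 at depth 16
  add 0.0.0.0/2 -> H0 at depth 2
  add 15.0.0.0/8 -> H4 at depth 8
  Q 15.72.7.36: descend 0000111101001000000001110010 ; hops seen [H0,H4,H3,H2,H2,H2,H0] ; pick H0
  add 8.0.0.0/5 -> H0 at depth 5
  add 15.0.0.0/8 -> H4 at depth 8
  Q 0.0.12.131: descend 0000 ; hops seen [H0] ; pick H0
  add 0.0.0.0/0 -> H4 at depth 0
  Q 15.72.0.1: descend 000011110100100000000 ; hops seen [H4,H0,H0,H4,H3,H2] ; pick H2

== LOOKUPS ==
["H4","H1","H4","H1","H0","H2","H0","H0","H2"]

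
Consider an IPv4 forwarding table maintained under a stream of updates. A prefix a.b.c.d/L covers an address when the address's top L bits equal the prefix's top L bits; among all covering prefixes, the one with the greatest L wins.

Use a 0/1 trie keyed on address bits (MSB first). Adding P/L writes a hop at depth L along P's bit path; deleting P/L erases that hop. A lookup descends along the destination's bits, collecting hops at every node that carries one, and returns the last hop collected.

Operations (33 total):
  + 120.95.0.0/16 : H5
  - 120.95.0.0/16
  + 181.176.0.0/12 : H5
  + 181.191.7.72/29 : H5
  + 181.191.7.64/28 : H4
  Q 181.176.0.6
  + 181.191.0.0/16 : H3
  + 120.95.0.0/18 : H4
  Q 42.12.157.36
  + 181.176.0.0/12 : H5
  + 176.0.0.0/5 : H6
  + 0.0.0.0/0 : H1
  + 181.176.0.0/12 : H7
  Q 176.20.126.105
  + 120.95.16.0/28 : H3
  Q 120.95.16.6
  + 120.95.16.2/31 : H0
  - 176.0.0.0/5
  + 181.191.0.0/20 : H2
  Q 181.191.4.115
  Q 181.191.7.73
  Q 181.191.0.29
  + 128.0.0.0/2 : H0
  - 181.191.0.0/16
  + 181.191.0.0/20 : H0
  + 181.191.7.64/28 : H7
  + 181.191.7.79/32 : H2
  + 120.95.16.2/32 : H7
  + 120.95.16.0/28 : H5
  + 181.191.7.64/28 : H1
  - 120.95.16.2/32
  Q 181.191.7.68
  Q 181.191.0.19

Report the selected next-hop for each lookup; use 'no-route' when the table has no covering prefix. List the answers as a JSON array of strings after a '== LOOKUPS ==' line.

Apply in order:
  + 120.95.0.0/16 (H5) depth=16
  del 120.95.0.0/16 (clear depth 16)
  + 181.176.0.0/12 (H5) depth=12
  + 181.191.7.72/29 (H5) depth=29
  + 181.191.7.64/28 (H4) depth=28
  lookup 181.176.0.6: bits 101101011011 walk d0:-→d1:-→d2:-→d3:-→d4:-→d5:-→d6:-→d7:-→d8:-→d9:-→d10:-→d11:-→d12:H5 -> H5
  + 181.191.0.0/16 (H3) depth=16
  + 120.95.0.0/18 (H4) depth=18
  lookup 42.12.157.36: bits 0 walk d0:-→d1:- -> no-route
  + 181.176.0.0/12 (H5) depth=12
  + 176.0.0.0/5 (H6) depth=5
  + 0.0.0.0/0 (H1) depth=0
  + 181.176.0.0/12 (H7) depth=12
  lookup 176.20.126.105: bits 10110 walk d0:H1→d1:-→d2:-→d3:-→d4:-→d5:H6 -> H6
  + 120.95.16.0/28 (H3) depth=28
  lookup 120.95.16.6: bits 0111100001011111000100000000 walk d0:H1→d1:-→d2:-→d3:-→d4:-→d5:-→d6:-→d7:-→d8:-→d9:-→d10:-→d11:-→d12:-→d13:-→d14:-→d15:-→d16:-→d17:-→d18:H4→d19:-→d20:-→d21:-→d22:-→d23:-→d24:-→d25:-→d26:-→d27:-→d28:H3 -> H3
  + 120.95.16.2/31 (H0) depth=31
  del 176.0.0.0/5 (clear depth 5)
  + 181.191.0.0/20 (H2) depth=20
  lookup 181.191.4.115: bits 1011010110111111000001 walk d0:H1→d1:-→d2:-→d3:-→d4:-→d5:-→d6:-→d7:-→d8:-→d9:-→d10:-→d11:-→d12:H7→d13:-→d14:-→d15:-→d16:H3→d17:-→d18:-→d19:-→d20:H2→d21:-→d22:- -> H2
  lookup 181.191.7.73: bits 10110101101111110000011101001 walk d0:H1→d1:-→d2:-→d3:-→d4:-→d5:-→d6:-→d7:-→d8:-→d9:-→d10:-→d11:-→d12:H7→d13:-→d14:-→d15:-→d16:H3→d17:-→d18:-→d19:-→d20:H2→d21:-→d22:-→d23:-→d24:-→d25:-→d26:-→d27:-→d28:H4→d29:H5 -> H5
  lookup 181.191.0.29: bits 101101011011111100000 walk d0:H1→d1:-→d2:-→d3:-→d4:-→d5:-→d6:-→d7:-→d8:-→d9:-→d10:-→d11:-→d12:H7→d13:-→d14:-→d15:-→d16:H3→d17:-→d18:-→d19:-→d20:H2→d21:- -> H2
  + 128.0.0.0/2 (H0) depth=2
  del 181.191.0.0/16 (clear depth 16)
  + 181.191.0.0/20 (H0) depth=20
  + 181.191.7.64/28 (H7) depth=28
  + 181.191.7.79/32 (H2) depth=32
  + 120.95.16.2/32 (H7) depth=32
  + 120.95.16.0/28 (H5) depth=28
  + 181.191.7.64/28 (H1) depth=28
  del 120.95.16.2/32 (clear depth 32)
  lookup 181.191.7.68: bits 1011010110111111000001110100 walk d0:H1→d1:-→d2:H0→d3:-→d4:-→d5:-→d6:-→d7:-→d8:-→d9:-→d10:-→d11:-→d12:H7→d13:-→d14:-→d15:-→d16:-→d17:-→d18:-→d19:-→d20:H0→d21:-→d22:-→d23:-→d24:-→d25:-→d26:-→d27:-→d28:H1 -> H1
  lookup 181.191.0.19: bits 101101011011111100000 walk d0:H1→d1:-→d2:H0→d3:-→d4:-→d5:-→d6:-→d7:-→d8:-→d9:-→d10:-→d11:-→d12:H7→d13:-→d14:-→d15:-→d16:-→d17:-→d18:-→d19:-→d20:H0→d21:- -> H0

== LOOKUPS ==
["H5","no-route","H6","H3","H2","H5","H2","H1","H0"]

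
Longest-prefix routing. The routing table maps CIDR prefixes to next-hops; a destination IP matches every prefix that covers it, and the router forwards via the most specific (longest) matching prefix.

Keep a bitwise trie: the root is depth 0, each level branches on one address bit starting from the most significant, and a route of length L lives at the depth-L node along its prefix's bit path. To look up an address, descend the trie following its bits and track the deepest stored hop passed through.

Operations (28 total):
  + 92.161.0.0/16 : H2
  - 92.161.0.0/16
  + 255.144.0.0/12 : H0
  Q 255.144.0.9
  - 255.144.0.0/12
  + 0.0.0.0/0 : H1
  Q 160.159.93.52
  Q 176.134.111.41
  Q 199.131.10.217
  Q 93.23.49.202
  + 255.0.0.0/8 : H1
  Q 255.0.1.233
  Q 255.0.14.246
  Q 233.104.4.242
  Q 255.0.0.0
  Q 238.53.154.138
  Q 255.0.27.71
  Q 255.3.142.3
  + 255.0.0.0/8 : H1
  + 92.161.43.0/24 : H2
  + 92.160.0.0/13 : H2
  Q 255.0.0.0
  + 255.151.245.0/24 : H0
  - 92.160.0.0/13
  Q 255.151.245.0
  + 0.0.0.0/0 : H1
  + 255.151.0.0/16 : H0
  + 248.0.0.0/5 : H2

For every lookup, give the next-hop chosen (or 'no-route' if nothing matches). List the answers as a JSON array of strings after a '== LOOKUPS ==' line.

Process each operation:
  add 92.161.0.0/16 -> H2 at depth 16
  del 92.161.0.0/16 (clear depth 16)
  add 255.144.0.0/12 -> H0 at depth 12
  Q 255.144.0.9: descend 111111111001 ; hops seen [H0] ; pick H0
  del 255.144.0.0/12 (clear depth 12)
  add 0.0.0.0/0 -> H1 at depth 0
  Q 160.159.93.52: descend 1 ; hops seen [H1] ; pick H1
  Q 176.134.111.41: descend 1 ; hops seen [H1] ; pick H1
  Q 199.131.10.217: descend 11 ; hops seen [H1] ; pick H1
  Q 93.23.49.202: descend 0101110 ; hops seen [H1] ; pick H1
  add 255.0.0.0/8 -> H1 at depth 8
  Q 255.0.1.233: descend 11111111 ; hops seen [H1,H1] ; pick H1
  Q 255.0.14.246: descend 11111111 ; hops seen [H1,H1] ; pick H1
  Q 233.104.4.242: descend 111 ; hops seen [H1] ; pick H1
  Q 255.0.0.0: descend 11111111 ; hops seen [H1,H1] ; pick H1
  Q 238.53.154.138: descend 111 ; hops seen [H1] ; pick H1
  Q 255.0.27.71: descend 11111111 ; hops seen [H1,H1] ; pick H1
  Q 255.3.142.3: descend 11111111 ; hops seen [H1,H1] ; pick H1
  add 255.0.0.0/8 -> H1 at depth 8
  add 92.161.43.0/24 -> H2 at depth 24
  add 92.160.0.0/13 -> H2 at depth 13
  Q 255.0.0.0: descend 11111111 ; hops seen [H1,H1] ; pick H1
  add 255.151.245.0/24 -> H0 at depth 24
  del 92.160.0.0/13 (clear depth 13)
  Q 255.151.245.0: descend 111111111001011111110101 ; hops seen [H1,H1,H0] ; pick H0
  add 0.0.0.0/0 -> H1 at depth 0
  add 255.151.0.0/16 -> H0 at depth 16
  add 248.0.0.0/5 -> H2 at depth 5

== LOOKUPS ==
["H0","H1","H1","H1","H1","H1","H1","H1","H1","H1","H1","H1","H1","H0"]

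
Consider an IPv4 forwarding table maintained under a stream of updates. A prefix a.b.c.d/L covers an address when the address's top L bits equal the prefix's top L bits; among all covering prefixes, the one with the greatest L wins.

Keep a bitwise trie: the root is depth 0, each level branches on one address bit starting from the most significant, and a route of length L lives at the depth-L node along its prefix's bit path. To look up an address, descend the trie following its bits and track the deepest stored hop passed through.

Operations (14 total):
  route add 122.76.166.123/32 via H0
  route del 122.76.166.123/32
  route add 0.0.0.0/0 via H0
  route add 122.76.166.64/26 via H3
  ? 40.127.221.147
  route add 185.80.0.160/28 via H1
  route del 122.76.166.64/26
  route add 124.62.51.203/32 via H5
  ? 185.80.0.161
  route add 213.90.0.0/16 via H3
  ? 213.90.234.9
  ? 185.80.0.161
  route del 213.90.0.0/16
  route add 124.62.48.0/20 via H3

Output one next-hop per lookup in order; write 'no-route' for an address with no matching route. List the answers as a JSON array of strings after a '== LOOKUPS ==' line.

Apply in order:
  add 122.76.166.123/32 -> H0 at depth 32
  - 122.76.166.123/32 clear@32
  add 0.0.0.0/0 -> H0 at depth 0
  add 122.76.166.64/26 -> H3 at depth 26
  Q 40.127.221.147: descend 0 ; hops seen [H0] ; pick H0
  add 185.80.0.160/28 -> H1 at depth 28
  - 122.76.166.64/26 clear@26
  add 124.62.51.203/32 -> H5 at depth 32
  Q 185.80.0.161: descend 1011100101010000000000001010 ; hops seen [H0,H1] ; pick H1
  add 213.90.0.0/16 -> H3 at depth 16
  Q 213.90.234.9: descend 1101010101011010 ; hops seen [H0,H3] ; pick H3
  Q 185.80.0.161: descend 1011100101010000000000001010 ; hops seen [H0,H1] ; pick H1
  - 213.90.0.0/16 clear@16
  add 124.62.48.0/20 -> H3 at depth 20

== LOOKUPS ==
["H0","H1","H3","H1"]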